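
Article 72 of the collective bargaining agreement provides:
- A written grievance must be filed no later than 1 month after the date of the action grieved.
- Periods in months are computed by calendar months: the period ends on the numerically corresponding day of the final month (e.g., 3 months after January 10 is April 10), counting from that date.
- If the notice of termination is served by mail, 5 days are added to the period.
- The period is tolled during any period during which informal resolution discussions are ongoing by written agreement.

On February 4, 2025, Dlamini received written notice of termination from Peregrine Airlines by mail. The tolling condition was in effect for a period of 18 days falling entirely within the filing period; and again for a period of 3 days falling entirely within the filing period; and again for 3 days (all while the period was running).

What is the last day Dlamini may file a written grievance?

April 2, 2025

1 month after February 4, 2025 is March 4, 2025.
Service was by mail, adding 5 days: March 4, 2025 + 5 days = March 9, 2025.
Tolling adds 18 days: March 9, 2025 + 18 days = March 27, 2025.
Tolling adds 3 days: March 27, 2025 + 3 days = March 30, 2025.
Tolling adds 3 days: March 30, 2025 + 3 days = April 2, 2025.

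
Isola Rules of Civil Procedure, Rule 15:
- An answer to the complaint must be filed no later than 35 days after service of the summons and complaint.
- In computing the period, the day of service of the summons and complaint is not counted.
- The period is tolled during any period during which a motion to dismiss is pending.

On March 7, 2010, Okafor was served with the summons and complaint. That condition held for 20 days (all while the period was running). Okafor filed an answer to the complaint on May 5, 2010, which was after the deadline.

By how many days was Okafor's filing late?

4 days

35 days after March 7, 2010 is April 11, 2010.
Tolling adds 20 days: April 11, 2010 + 20 days = May 1, 2010.
The deadline is May 1, 2010; from May 1, 2010 to May 5, 2010 is 4 days.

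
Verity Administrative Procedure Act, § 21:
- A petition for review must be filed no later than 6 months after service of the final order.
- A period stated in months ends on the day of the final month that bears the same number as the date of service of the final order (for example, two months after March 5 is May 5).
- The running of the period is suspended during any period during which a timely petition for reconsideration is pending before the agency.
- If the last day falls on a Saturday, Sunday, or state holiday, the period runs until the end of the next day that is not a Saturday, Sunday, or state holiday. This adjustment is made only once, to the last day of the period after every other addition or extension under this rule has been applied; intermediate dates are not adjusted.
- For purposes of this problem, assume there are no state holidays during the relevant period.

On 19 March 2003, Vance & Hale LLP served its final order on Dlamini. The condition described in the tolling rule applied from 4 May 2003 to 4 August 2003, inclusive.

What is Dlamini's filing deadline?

6 months after 19 March 2003 is September 19, 2003.
From May 4, 2003 through August 4, 2003 inclusive is 93 days; tolling adds 93 days: September 19, 2003 + 93 days = December 21, 2003.
December 21, 2003 is Sunday. The next qualifying day is December 22, 2003.

December 22, 2003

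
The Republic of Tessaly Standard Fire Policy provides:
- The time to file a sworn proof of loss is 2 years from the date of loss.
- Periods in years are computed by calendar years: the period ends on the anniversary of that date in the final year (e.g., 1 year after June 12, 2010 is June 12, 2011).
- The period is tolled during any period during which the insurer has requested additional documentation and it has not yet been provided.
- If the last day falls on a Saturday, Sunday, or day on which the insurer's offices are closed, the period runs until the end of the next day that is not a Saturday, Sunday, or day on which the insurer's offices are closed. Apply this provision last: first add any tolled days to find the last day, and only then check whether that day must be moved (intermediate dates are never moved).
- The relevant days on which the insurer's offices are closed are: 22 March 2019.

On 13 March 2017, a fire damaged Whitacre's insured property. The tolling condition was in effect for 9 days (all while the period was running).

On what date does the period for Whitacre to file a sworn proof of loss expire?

March 25, 2019

2 years after 13 March 2017 is March 13, 2019.
Tolling adds 9 days: March 13, 2019 + 9 days = March 22, 2019.
March 22, 2019 is a listed holiday; March 23, 2019 is Saturday; March 24, 2019 is Sunday. The next qualifying day is March 25, 2019.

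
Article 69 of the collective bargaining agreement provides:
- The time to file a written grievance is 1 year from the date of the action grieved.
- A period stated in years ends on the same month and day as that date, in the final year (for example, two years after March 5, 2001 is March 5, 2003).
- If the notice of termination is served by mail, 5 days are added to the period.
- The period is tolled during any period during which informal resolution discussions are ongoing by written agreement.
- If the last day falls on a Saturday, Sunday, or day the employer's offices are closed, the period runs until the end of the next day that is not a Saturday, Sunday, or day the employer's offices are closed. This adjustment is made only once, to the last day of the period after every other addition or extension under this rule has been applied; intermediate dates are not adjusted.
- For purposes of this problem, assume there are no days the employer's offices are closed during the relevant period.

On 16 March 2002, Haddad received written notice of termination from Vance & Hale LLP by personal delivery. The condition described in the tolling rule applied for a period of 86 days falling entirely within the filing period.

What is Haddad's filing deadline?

June 10, 2003

1 year after 16 March 2002 is March 16, 2003.
Service was not by mail, so no mail extension applies.
Tolling adds 86 days: March 16, 2003 + 86 days = June 10, 2003.
June 10, 2003 is a Tuesday and not a day the employer's offices are closed, so no extension applies.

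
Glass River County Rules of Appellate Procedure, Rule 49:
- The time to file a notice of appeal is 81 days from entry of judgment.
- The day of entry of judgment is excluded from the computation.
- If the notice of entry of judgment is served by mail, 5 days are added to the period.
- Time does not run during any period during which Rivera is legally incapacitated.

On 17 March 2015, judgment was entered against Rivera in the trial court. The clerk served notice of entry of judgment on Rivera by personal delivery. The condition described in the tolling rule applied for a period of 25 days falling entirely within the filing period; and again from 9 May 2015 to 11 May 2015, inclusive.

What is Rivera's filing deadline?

July 4, 2015

81 days after 17 March 2015 is June 6, 2015.
Service was not by mail, so no mail extension applies.
Tolling adds 25 days: June 6, 2015 + 25 days = July 1, 2015.
From May 9, 2015 through May 11, 2015 inclusive is 3 days; tolling adds 3 days: July 1, 2015 + 3 days = July 4, 2015.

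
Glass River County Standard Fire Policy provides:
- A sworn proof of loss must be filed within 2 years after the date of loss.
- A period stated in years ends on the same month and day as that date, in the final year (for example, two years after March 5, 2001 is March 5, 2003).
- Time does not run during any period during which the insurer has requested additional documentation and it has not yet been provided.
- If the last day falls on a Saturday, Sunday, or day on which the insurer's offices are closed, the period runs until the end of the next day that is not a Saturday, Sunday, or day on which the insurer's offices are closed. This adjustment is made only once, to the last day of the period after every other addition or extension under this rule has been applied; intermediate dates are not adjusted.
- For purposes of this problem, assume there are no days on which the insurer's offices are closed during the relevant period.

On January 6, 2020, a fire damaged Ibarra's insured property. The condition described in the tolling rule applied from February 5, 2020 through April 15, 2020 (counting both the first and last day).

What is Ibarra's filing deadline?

2 years after January 6, 2020 is January 6, 2022.
From February 5, 2020 through April 15, 2020 inclusive is 71 days; tolling adds 71 days: January 6, 2022 + 71 days = March 18, 2022.
March 18, 2022 is a Friday and not a day on which the insurer's offices are closed, so no extension applies.

March 18, 2022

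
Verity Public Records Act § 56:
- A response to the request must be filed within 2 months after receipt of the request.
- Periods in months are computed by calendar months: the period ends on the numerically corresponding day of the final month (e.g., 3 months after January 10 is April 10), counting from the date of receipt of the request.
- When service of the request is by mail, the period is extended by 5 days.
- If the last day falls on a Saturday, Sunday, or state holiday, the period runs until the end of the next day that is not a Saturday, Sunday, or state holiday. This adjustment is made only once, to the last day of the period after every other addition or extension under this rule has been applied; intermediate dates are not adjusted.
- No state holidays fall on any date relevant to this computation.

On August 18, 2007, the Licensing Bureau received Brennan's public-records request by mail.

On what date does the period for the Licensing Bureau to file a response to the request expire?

October 23, 2007

2 months after August 18, 2007 is October 18, 2007.
Service was by mail, adding 5 days: October 18, 2007 + 5 days = October 23, 2007.
October 23, 2007 is a Tuesday and not a state holiday, so no extension applies.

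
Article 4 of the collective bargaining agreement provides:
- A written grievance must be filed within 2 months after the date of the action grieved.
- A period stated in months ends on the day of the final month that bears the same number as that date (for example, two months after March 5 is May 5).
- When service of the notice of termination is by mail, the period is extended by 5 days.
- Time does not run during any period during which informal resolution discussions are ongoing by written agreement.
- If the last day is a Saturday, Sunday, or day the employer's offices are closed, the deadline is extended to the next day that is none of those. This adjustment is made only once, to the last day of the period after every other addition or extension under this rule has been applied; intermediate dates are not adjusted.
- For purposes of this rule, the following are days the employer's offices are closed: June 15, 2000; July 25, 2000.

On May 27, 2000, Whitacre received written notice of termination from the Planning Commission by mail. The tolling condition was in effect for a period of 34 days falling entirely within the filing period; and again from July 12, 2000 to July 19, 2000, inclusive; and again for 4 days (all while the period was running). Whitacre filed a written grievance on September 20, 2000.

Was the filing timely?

No

2 months after May 27, 2000 is July 27, 2000.
Service was by mail, adding 5 days: July 27, 2000 + 5 days = August 1, 2000.
Tolling adds 34 days: August 1, 2000 + 34 days = September 4, 2000.
From July 12, 2000 through July 19, 2000 inclusive is 8 days; tolling adds 8 days: September 4, 2000 + 8 days = September 12, 2000.
Tolling adds 4 days: September 12, 2000 + 4 days = September 16, 2000.
September 16, 2000 is Saturday; September 17, 2000 is Sunday. The next qualifying day is September 18, 2000.
The deadline is September 18, 2000; the filing on September 20, 2000 is after that date.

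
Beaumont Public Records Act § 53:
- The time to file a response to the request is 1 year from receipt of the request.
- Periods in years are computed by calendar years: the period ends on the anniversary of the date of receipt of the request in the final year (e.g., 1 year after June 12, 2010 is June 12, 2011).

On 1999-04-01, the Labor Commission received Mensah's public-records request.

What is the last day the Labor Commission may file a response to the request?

April 1, 2000

1 year after 1999-04-01 is April 1, 2000.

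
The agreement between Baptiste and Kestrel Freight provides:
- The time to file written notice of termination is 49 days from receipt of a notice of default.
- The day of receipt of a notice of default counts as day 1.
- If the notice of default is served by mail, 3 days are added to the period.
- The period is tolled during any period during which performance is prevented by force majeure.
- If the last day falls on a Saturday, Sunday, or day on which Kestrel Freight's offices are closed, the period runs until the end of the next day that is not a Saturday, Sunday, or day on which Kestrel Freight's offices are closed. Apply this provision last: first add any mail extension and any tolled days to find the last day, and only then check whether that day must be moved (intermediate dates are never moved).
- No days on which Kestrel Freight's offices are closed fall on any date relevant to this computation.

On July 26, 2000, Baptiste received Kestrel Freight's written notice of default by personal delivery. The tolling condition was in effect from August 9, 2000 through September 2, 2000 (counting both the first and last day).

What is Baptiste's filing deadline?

Counting July 26, 2000 as day 1, day 49 is September 12, 2000.
Service was not by mail, so no mail extension applies.
From August 9, 2000 through September 2, 2000 inclusive is 25 days; tolling adds 25 days: September 12, 2000 + 25 days = October 7, 2000.
October 7, 2000 is Saturday; October 8, 2000 is Sunday. The next qualifying day is October 9, 2000.

October 9, 2000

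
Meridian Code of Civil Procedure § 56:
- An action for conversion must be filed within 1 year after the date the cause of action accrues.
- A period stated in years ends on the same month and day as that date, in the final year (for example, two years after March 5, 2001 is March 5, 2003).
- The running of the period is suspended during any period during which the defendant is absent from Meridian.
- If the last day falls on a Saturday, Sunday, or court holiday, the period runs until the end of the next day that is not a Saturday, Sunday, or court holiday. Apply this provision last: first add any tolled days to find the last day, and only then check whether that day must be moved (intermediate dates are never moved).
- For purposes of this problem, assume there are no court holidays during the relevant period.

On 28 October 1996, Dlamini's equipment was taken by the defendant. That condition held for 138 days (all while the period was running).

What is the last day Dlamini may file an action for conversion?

1 year after 28 October 1996 is October 28, 1997.
Tolling adds 138 days: October 28, 1997 + 138 days = March 15, 1998.
March 15, 1998 is Sunday. The next qualifying day is March 16, 1998.

March 16, 1998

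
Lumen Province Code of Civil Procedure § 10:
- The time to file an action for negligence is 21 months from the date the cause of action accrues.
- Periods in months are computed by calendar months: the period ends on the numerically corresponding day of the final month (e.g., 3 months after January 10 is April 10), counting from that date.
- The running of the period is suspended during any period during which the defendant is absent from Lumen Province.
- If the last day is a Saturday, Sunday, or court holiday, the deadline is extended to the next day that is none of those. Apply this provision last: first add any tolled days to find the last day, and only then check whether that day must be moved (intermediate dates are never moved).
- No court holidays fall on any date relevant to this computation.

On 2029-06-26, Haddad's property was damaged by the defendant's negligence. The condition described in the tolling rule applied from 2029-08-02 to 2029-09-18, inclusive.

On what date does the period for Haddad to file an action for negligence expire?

21 months after 2029-06-26 is March 26, 2031.
From August 2, 2029 through September 18, 2029 inclusive is 48 days; tolling adds 48 days: March 26, 2031 + 48 days = May 13, 2031.
May 13, 2031 is a Tuesday and not a court holiday, so no extension applies.

May 13, 2031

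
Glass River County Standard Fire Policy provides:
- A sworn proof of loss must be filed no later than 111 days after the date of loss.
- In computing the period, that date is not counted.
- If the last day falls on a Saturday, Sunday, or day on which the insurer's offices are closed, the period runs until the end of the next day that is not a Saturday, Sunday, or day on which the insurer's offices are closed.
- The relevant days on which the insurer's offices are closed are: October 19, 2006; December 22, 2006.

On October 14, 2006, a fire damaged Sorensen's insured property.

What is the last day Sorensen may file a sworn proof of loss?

February 2, 2007

111 days after October 14, 2006 is February 2, 2007.
February 2, 2007 is a Friday and not a day on which the insurer's offices are closed, so no extension applies.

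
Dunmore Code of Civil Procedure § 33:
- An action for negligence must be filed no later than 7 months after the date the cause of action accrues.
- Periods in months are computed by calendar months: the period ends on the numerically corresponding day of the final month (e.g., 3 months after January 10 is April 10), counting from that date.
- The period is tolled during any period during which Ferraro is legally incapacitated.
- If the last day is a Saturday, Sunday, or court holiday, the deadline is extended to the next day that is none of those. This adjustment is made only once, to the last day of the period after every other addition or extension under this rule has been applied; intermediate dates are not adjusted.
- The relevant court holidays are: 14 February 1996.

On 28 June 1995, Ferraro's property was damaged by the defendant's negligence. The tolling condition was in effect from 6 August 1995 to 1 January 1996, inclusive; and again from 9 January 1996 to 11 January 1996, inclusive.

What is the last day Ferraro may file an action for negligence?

7 months after 28 June 1995 is January 28, 1996.
From August 6, 1995 through January 1, 1996 inclusive is 149 days; tolling adds 149 days: January 28, 1996 + 149 days = June 25, 1996.
From January 9, 1996 through January 11, 1996 inclusive is 3 days; tolling adds 3 days: June 25, 1996 + 3 days = June 28, 1996.
June 28, 1996 is a Friday and not a court holiday, so no extension applies.

June 28, 1996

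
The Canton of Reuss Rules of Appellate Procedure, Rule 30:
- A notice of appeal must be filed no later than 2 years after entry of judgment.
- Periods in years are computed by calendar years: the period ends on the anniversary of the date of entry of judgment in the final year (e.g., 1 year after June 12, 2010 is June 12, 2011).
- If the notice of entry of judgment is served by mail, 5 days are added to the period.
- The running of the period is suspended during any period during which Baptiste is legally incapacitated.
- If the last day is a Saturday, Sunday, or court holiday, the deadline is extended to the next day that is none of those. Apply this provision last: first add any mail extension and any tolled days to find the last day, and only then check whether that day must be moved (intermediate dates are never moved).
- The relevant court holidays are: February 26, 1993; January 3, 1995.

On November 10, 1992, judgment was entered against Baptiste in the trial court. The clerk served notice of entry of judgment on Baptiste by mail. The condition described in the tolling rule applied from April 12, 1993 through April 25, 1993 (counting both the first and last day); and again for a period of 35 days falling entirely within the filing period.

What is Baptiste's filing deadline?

2 years after November 10, 1992 is November 10, 1994.
Service was by mail, adding 5 days: November 10, 1994 + 5 days = November 15, 1994.
From April 12, 1993 through April 25, 1993 inclusive is 14 days; tolling adds 14 days: November 15, 1994 + 14 days = November 29, 1994.
Tolling adds 35 days: November 29, 1994 + 35 days = January 3, 1995.
January 3, 1995 is a listed holiday. The next qualifying day is January 4, 1995.

January 4, 1995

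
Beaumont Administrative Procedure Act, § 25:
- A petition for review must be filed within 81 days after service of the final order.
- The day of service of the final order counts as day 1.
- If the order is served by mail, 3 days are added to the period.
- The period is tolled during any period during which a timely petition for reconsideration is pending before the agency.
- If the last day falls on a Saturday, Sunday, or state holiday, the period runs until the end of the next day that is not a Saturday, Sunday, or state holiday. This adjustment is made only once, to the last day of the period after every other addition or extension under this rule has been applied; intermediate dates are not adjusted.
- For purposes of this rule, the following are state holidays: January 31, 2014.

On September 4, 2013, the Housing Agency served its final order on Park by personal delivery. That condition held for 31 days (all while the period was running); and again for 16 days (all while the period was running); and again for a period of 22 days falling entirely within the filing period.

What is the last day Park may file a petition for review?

Counting September 4, 2013 as day 1, day 81 is November 23, 2013.
Service was not by mail, so no mail extension applies.
Tolling adds 31 days: November 23, 2013 + 31 days = December 24, 2013.
Tolling adds 16 days: December 24, 2013 + 16 days = January 9, 2014.
Tolling adds 22 days: January 9, 2014 + 22 days = January 31, 2014.
January 31, 2014 is a listed holiday; February 1, 2014 is Saturday; February 2, 2014 is Sunday. The next qualifying day is February 3, 2014.

February 3, 2014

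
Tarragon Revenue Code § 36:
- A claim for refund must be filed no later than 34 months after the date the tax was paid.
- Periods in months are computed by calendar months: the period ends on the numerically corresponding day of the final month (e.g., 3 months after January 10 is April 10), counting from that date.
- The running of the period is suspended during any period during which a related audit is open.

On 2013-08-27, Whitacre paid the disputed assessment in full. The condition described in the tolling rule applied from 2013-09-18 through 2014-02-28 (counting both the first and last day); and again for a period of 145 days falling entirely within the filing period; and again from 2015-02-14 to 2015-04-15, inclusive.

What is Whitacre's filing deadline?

July 2, 2017

34 months after 2013-08-27 is June 27, 2016.
From September 18, 2013 through February 28, 2014 inclusive is 164 days; tolling adds 164 days: June 27, 2016 + 164 days = December 8, 2016.
Tolling adds 145 days: December 8, 2016 + 145 days = May 2, 2017.
From February 14, 2015 through April 15, 2015 inclusive is 61 days; tolling adds 61 days: May 2, 2017 + 61 days = July 2, 2017.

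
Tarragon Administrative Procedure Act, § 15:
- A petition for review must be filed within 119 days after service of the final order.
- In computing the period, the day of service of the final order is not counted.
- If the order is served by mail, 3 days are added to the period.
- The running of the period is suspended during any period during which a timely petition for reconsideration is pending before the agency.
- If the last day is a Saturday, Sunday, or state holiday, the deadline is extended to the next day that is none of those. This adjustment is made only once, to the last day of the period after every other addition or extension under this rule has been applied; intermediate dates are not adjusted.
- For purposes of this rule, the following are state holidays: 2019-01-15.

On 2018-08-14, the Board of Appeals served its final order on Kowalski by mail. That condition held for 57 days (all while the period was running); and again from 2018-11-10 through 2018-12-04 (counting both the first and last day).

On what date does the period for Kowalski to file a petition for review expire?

March 6, 2019

119 days after 2018-08-14 is December 11, 2018.
Service was by mail, adding 3 days: December 11, 2018 + 3 days = December 14, 2018.
Tolling adds 57 days: December 14, 2018 + 57 days = February 9, 2019.
From November 10, 2018 through December 4, 2018 inclusive is 25 days; tolling adds 25 days: February 9, 2019 + 25 days = March 6, 2019.
March 6, 2019 is a Wednesday and not a state holiday, so no extension applies.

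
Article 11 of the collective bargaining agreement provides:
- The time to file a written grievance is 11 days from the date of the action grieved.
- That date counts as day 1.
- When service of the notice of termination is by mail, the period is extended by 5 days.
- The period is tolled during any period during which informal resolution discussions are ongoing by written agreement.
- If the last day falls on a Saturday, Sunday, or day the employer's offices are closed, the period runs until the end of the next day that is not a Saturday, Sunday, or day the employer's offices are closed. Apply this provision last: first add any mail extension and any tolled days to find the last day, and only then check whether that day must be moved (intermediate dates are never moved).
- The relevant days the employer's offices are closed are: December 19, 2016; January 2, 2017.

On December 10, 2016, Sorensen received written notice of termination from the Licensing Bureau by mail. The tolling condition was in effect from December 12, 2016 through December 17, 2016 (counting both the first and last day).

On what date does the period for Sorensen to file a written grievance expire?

January 3, 2017

Counting December 10, 2016 as day 1, day 11 is December 20, 2016.
Service was by mail, adding 5 days: December 20, 2016 + 5 days = December 25, 2016.
From December 12, 2016 through December 17, 2016 inclusive is 6 days; tolling adds 6 days: December 25, 2016 + 6 days = December 31, 2016.
December 31, 2016 is Saturday; January 1, 2017 is Sunday; January 2, 2017 is a listed holiday. The next qualifying day is January 3, 2017.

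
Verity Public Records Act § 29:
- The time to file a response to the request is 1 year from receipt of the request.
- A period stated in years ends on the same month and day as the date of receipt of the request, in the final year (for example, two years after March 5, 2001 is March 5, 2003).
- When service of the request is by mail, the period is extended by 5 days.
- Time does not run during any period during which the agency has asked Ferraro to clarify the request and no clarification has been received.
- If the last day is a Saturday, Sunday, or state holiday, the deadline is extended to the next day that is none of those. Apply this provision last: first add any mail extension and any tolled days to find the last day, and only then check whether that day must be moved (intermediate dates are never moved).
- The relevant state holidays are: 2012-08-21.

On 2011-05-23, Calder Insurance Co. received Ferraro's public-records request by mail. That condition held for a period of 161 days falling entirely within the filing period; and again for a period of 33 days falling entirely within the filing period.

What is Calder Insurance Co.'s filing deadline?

1 year after 2011-05-23 is May 23, 2012.
Service was by mail, adding 5 days: May 23, 2012 + 5 days = May 28, 2012.
Tolling adds 161 days: May 28, 2012 + 161 days = November 5, 2012.
Tolling adds 33 days: November 5, 2012 + 33 days = December 8, 2012.
December 8, 2012 is Saturday; December 9, 2012 is Sunday. The next qualifying day is December 10, 2012.

December 10, 2012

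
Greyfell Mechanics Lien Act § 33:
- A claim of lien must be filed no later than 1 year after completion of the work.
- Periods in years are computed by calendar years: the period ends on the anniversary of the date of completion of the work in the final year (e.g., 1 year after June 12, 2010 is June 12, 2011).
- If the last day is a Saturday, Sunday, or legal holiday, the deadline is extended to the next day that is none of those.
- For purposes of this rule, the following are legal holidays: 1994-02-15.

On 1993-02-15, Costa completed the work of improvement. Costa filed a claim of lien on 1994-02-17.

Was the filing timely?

No

1 year after 1993-02-15 is February 15, 1994.
February 15, 1994 is a listed holiday. The next qualifying day is February 16, 1994.
The deadline is February 16, 1994; the filing on February 17, 1994 is after that date.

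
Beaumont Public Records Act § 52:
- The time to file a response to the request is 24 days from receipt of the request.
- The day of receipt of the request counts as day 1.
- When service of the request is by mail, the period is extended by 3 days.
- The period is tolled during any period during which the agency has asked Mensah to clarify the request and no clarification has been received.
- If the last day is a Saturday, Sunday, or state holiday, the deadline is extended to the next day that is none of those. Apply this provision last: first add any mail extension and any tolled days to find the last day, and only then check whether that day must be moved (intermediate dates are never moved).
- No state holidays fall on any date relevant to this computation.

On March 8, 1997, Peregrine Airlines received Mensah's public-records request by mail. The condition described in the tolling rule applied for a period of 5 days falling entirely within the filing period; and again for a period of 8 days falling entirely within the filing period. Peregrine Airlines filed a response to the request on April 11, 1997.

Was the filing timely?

Yes

Counting March 8, 1997 as day 1, day 24 is March 31, 1997.
Service was by mail, adding 3 days: March 31, 1997 + 3 days = April 3, 1997.
Tolling adds 5 days: April 3, 1997 + 5 days = April 8, 1997.
Tolling adds 8 days: April 8, 1997 + 8 days = April 16, 1997.
April 16, 1997 is a Wednesday and not a state holiday, so no extension applies.
The deadline is April 16, 1997; the filing on April 11, 1997 is on or before that date.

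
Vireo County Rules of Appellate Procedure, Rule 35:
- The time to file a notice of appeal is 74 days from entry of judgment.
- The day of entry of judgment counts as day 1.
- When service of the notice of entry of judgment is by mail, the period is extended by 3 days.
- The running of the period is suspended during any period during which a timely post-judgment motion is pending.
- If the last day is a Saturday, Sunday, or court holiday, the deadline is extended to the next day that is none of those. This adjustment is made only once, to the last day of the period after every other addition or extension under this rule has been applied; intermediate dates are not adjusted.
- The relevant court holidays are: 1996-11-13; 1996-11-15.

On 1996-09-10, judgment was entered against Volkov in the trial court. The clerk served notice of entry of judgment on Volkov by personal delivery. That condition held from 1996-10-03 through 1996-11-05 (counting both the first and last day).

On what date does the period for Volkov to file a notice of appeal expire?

December 26, 1996

Counting 1996-09-10 as day 1, day 74 is November 22, 1996.
Service was not by mail, so no mail extension applies.
From October 3, 1996 through November 5, 1996 inclusive is 34 days; tolling adds 34 days: November 22, 1996 + 34 days = December 26, 1996.
December 26, 1996 is a Thursday and not a court holiday, so no extension applies.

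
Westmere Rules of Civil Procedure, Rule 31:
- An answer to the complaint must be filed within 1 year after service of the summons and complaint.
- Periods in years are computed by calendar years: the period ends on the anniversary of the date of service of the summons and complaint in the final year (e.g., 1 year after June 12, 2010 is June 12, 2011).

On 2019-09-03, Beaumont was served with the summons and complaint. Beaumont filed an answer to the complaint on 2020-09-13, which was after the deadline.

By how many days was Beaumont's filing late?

10 days

1 year after 2019-09-03 is September 3, 2020.
The deadline is September 3, 2020; from September 3, 2020 to September 13, 2020 is 10 days.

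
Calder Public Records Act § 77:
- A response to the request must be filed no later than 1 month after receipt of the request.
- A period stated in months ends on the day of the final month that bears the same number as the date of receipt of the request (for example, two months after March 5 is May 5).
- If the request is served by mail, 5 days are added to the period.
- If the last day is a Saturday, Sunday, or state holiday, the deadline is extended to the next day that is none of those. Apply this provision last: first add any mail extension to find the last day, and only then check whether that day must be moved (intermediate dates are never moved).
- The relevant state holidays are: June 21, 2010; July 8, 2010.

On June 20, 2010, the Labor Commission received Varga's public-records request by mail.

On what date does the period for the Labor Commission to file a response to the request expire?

July 26, 2010

1 month after June 20, 2010 is July 20, 2010.
Service was by mail, adding 5 days: July 20, 2010 + 5 days = July 25, 2010.
July 25, 2010 is Sunday. The next qualifying day is July 26, 2010.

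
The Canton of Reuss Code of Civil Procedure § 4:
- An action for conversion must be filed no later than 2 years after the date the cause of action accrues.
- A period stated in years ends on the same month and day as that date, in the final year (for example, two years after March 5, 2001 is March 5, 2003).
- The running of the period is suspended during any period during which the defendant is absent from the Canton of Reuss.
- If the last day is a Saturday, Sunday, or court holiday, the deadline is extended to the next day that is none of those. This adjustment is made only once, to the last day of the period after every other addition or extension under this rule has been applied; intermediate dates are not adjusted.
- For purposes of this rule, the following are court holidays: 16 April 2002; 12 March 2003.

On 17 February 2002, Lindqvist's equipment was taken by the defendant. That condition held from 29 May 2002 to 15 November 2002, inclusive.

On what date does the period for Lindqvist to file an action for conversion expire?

August 6, 2004

2 years after 17 February 2002 is February 17, 2004.
From May 29, 2002 through November 15, 2002 inclusive is 171 days; tolling adds 171 days: February 17, 2004 + 171 days = August 6, 2004.
August 6, 2004 is a Friday and not a court holiday, so no extension applies.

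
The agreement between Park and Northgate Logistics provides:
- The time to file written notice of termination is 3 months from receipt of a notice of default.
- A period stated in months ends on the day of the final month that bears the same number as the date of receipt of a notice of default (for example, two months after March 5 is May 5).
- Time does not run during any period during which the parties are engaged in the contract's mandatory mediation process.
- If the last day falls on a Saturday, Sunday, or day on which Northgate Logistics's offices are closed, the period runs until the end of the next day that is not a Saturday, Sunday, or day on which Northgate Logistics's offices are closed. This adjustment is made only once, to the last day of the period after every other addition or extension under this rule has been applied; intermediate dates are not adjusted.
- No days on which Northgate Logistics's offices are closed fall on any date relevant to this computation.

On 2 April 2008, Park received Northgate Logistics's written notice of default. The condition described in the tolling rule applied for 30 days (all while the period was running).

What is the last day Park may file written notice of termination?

August 1, 2008

3 months after 2 April 2008 is July 2, 2008.
Tolling adds 30 days: July 2, 2008 + 30 days = August 1, 2008.
August 1, 2008 is a Friday and not a day on which Northgate Logistics's offices are closed, so no extension applies.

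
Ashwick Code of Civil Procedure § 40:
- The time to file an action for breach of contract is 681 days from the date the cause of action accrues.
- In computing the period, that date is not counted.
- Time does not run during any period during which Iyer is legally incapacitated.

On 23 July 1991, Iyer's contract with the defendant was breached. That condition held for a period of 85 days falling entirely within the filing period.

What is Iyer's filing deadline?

August 27, 1993

681 days after 23 July 1991 is June 3, 1993.
Tolling adds 85 days: June 3, 1993 + 85 days = August 27, 1993.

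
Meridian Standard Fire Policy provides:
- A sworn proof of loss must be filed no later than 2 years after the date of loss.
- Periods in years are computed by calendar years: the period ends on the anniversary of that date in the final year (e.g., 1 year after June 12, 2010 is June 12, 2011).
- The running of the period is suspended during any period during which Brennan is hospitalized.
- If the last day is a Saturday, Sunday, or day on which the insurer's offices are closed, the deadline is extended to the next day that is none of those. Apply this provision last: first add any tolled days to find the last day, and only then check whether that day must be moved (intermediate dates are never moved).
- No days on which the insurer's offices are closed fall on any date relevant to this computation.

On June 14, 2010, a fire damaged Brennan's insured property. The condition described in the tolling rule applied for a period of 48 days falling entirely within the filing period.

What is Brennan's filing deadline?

2 years after June 14, 2010 is June 14, 2012.
Tolling adds 48 days: June 14, 2012 + 48 days = August 1, 2012.
August 1, 2012 is a Wednesday and not a day on which the insurer's offices are closed, so no extension applies.

August 1, 2012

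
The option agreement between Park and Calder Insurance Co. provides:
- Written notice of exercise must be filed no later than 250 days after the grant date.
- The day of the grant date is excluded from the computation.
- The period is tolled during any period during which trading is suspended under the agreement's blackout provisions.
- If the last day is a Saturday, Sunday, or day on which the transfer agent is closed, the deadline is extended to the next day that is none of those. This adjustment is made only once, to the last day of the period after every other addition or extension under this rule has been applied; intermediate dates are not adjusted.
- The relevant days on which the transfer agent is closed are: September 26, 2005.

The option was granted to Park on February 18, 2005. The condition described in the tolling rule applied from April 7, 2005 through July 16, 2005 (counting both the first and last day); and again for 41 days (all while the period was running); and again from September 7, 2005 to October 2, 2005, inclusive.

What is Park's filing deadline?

250 days after February 18, 2005 is October 26, 2005.
From April 7, 2005 through July 16, 2005 inclusive is 101 days; tolling adds 101 days: October 26, 2005 + 101 days = February 4, 2006.
Tolling adds 41 days: February 4, 2006 + 41 days = March 17, 2006.
From September 7, 2005 through October 2, 2005 inclusive is 26 days; tolling adds 26 days: March 17, 2006 + 26 days = April 12, 2006.
April 12, 2006 is a Wednesday and not a day on which the transfer agent is closed, so no extension applies.

April 12, 2006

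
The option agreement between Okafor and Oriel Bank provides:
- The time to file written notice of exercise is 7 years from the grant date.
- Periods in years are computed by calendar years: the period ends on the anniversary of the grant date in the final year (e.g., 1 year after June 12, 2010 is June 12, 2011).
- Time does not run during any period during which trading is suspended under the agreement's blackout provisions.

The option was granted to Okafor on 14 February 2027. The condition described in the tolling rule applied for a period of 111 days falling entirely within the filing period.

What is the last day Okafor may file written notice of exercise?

June 5, 2034

7 years after 14 February 2027 is February 14, 2034.
Tolling adds 111 days: February 14, 2034 + 111 days = June 5, 2034.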